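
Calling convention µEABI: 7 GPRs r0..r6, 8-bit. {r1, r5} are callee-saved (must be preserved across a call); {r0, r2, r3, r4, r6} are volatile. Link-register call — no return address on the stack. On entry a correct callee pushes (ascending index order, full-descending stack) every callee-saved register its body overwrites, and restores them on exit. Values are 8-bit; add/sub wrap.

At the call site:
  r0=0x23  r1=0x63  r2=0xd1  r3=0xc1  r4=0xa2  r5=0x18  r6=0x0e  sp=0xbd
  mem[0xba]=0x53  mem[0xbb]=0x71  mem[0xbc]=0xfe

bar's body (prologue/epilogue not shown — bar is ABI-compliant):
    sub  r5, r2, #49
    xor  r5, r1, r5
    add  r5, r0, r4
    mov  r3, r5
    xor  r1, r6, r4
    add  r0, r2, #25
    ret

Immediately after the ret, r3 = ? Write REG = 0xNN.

REG = 0xc5

prologue: push r1 -> mem[0xbc]=0x63, sp=0xbc
prologue: push r5 -> mem[0xbb]=0x18, sp=0xbb
body[0] sub  r5, r2, #49 -> r5=0xa0
body[1] xor  r5, r1, r5 -> r5=0xc3
body[2] add  r5, r0, r4 -> r5=0xc5
body[3] mov  r3, r5 -> r3=0xc5
body[4] xor  r1, r6, r4 -> r1=0xac
body[5] add  r0, r2, #25 -> r0=0xea
epilogue: pop r5=0x18, sp=0xbc
epilogue: pop r1=0x63, sp=0xbd
r3 is caller-saved -> body value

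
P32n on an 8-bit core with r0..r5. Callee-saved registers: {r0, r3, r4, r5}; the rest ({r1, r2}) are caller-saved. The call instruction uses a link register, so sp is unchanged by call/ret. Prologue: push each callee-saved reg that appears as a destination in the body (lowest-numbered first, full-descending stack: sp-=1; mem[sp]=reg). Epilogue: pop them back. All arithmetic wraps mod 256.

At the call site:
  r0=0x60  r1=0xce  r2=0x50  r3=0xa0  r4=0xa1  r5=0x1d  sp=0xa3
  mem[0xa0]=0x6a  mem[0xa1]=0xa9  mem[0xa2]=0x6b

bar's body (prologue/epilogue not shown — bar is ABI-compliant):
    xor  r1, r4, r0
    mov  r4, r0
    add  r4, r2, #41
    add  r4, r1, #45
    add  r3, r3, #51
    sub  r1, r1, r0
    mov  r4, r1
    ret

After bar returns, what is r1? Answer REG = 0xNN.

REG = 0x61

prologue: push r3 -> mem[0xa2]=0xa0, sp=0xa2
prologue: push r4 -> mem[0xa1]=0xa1, sp=0xa1
body[0] xor  r1, r4, r0 -> r1=0xc1
body[1] mov  r4, r0 -> r4=0x60
body[2] add  r4, r2, #41 -> r4=0x79
body[3] add  r4, r1, #45 -> r4=0xee
body[4] add  r3, r3, #51 -> r3=0xd3
body[5] sub  r1, r1, r0 -> r1=0x61
body[6] mov  r4, r1 -> r4=0x61
epilogue: pop r4=0xa1, sp=0xa2
epilogue: pop r3=0xa0, sp=0xa3
r1 is caller-saved -> body value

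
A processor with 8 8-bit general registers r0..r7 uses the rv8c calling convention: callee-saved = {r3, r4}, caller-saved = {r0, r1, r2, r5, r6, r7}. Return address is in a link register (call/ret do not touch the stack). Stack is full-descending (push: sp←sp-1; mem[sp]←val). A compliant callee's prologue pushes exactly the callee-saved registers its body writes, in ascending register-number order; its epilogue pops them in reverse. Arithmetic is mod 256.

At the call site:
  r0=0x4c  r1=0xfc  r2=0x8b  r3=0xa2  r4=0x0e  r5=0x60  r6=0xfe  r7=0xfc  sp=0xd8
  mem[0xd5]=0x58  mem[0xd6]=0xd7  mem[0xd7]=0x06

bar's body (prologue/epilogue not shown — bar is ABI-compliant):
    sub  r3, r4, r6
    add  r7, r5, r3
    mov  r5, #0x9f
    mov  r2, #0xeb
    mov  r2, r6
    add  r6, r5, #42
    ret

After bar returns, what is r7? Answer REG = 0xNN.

prologue: push r3 → mem[0xd7]=0xa2, sp=0xd7
body[0] sub  r3, r4, r6 → r3=0x10
body[1] add  r7, r5, r3 → r7=0x70
body[2] mov  r5, #0x9f → r5=0x9f
body[3] mov  r2, #0xeb → r2=0xeb
body[4] mov  r2, r6 → r2=0xfe
body[5] add  r6, r5, #42 → r6=0xc9
epilogue: pop r3=0xa2, sp=0xd8
r7 is caller-saved → body value

REG = 0x70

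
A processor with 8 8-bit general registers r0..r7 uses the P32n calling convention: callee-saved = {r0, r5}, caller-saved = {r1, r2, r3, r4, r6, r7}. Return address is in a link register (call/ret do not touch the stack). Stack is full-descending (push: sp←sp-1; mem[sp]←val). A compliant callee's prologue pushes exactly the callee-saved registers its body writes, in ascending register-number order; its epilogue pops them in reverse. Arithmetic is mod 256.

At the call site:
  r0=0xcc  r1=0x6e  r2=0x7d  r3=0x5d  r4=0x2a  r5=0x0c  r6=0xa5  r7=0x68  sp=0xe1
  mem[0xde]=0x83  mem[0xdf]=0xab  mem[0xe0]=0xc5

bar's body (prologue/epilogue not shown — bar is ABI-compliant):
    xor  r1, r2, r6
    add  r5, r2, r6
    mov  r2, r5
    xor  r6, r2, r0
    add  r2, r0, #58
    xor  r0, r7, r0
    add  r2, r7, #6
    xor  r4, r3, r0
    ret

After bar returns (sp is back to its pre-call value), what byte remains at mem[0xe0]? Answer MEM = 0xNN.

MEM = 0xcc

prologue: push r0 -> mem[0xe0]=0xcc, sp=0xe0
prologue: push r5 -> mem[0xdf]=0x0c, sp=0xdf
body[0] xor  r1, r2, r6 -> r1=0xd8
body[1] add  r5, r2, r6 -> r5=0x22
body[2] mov  r2, r5 -> r2=0x22
body[3] xor  r6, r2, r0 -> r6=0xee
body[4] add  r2, r0, #58 -> r2=0x06
body[5] xor  r0, r7, r0 -> r0=0xa4
body[6] add  r2, r7, #6 -> r2=0x6e
body[7] xor  r4, r3, r0 -> r4=0xf9
epilogue: pop r5=0x0c, sp=0xe0
epilogue: pop r0=0xcc, sp=0xe1
prologue pushed ['r0', 'r5'] at ['0xe0', '0xdf']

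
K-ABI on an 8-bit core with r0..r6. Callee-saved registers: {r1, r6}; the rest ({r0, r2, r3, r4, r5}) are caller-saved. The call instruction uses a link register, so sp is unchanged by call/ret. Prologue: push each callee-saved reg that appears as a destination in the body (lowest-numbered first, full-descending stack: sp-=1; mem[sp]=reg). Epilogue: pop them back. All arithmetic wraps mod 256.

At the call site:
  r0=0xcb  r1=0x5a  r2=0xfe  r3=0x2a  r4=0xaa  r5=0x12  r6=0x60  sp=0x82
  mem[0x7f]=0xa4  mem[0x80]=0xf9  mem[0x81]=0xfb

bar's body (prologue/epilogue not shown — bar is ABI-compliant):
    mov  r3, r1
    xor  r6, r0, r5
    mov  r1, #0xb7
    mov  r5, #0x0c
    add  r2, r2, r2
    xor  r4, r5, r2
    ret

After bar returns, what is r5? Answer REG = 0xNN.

prologue: push r1 -> mem[0x81]=0x5a, sp=0x81
prologue: push r6 -> mem[0x80]=0x60, sp=0x80
body[0] mov  r3, r1 -> r3=0x5a
body[1] xor  r6, r0, r5 -> r6=0xd9
body[2] mov  r1, #0xb7 -> r1=0xb7
body[3] mov  r5, #0x0c -> r5=0x0c
body[4] add  r2, r2, r2 -> r2=0xfc
body[5] xor  r4, r5, r2 -> r4=0xf0
epilogue: pop r6=0x60, sp=0x81
epilogue: pop r1=0x5a, sp=0x82
r5 is caller-saved -> body value

REG = 0x0c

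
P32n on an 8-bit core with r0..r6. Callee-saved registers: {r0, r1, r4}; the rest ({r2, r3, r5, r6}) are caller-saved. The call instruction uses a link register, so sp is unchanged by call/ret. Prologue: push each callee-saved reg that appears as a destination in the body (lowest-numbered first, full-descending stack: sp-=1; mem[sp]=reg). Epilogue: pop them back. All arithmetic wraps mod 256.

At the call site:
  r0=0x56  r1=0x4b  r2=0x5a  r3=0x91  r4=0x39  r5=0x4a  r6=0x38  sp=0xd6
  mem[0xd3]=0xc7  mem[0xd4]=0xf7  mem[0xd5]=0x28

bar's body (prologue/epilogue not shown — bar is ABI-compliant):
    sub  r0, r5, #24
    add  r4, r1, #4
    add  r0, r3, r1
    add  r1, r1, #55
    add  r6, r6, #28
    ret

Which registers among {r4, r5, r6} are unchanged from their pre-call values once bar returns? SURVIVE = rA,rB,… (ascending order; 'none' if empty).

SURVIVE = r4,r5

prologue: push r0 → mem[0xd5]=0x56, sp=0xd5
prologue: push r1 → mem[0xd4]=0x4b, sp=0xd4
prologue: push r4 → mem[0xd3]=0x39, sp=0xd3
body[0] sub  r0, r5, #24 → r0=0x32
body[1] add  r4, r1, #4 → r4=0x4f
body[2] add  r0, r3, r1 → r0=0xdc
body[3] add  r1, r1, #55 → r1=0x82
body[4] add  r6, r6, #28 → r6=0x54
epilogue: pop r4=0x39, sp=0xd4
epilogue: pop r1=0x4b, sp=0xd5
epilogue: pop r0=0x56, sp=0xd6
r4: callee-saved, written=True
r5: caller-saved, written=False
r6: caller-saved, written=True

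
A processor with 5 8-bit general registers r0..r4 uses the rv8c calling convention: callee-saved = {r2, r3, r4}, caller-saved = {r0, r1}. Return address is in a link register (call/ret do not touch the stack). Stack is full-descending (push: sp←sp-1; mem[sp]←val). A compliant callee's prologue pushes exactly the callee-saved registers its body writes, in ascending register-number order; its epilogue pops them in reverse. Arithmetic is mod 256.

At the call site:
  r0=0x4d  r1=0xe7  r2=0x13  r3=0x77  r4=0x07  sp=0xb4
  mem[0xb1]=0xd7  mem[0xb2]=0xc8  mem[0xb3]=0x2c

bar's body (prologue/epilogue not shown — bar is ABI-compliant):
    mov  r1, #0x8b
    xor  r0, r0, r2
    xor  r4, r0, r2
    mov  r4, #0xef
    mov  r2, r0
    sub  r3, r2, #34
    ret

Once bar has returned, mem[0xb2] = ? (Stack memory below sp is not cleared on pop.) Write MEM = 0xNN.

prologue: push r2 -> mem[0xb3]=0x13, sp=0xb3
prologue: push r3 -> mem[0xb2]=0x77, sp=0xb2
prologue: push r4 -> mem[0xb1]=0x07, sp=0xb1
body[0] mov  r1, #0x8b -> r1=0x8b
body[1] xor  r0, r0, r2 -> r0=0x5e
body[2] xor  r4, r0, r2 -> r4=0x4d
body[3] mov  r4, #0xef -> r4=0xef
body[4] mov  r2, r0 -> r2=0x5e
body[5] sub  r3, r2, #34 -> r3=0x3c
epilogue: pop r4=0x07, sp=0xb2
epilogue: pop r3=0x77, sp=0xb3
epilogue: pop r2=0x13, sp=0xb4
prologue pushed ['r2', 'r3', 'r4'] at ['0xb3', '0xb2', '0xb1']

MEM = 0x77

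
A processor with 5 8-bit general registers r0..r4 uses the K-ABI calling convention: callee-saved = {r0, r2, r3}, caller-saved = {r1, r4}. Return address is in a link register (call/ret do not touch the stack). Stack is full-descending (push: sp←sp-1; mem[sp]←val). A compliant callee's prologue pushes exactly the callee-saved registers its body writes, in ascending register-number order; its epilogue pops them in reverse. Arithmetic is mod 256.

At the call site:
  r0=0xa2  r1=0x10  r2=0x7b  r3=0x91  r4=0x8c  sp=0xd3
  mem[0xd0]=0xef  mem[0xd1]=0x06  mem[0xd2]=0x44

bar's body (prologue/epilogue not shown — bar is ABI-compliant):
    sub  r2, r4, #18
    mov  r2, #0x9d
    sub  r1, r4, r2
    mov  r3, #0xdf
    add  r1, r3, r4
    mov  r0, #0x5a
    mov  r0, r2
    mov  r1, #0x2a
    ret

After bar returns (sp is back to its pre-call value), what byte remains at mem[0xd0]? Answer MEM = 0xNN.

prologue: push r0 -> mem[0xd2]=0xa2, sp=0xd2
prologue: push r2 -> mem[0xd1]=0x7b, sp=0xd1
prologue: push r3 -> mem[0xd0]=0x91, sp=0xd0
body[0] sub  r2, r4, #18 -> r2=0x7a
body[1] mov  r2, #0x9d -> r2=0x9d
body[2] sub  r1, r4, r2 -> r1=0xef
body[3] mov  r3, #0xdf -> r3=0xdf
body[4] add  r1, r3, r4 -> r1=0x6b
body[5] mov  r0, #0x5a -> r0=0x5a
body[6] mov  r0, r2 -> r0=0x9d
body[7] mov  r1, #0x2a -> r1=0x2a
epilogue: pop r3=0x91, sp=0xd1
epilogue: pop r2=0x7b, sp=0xd2
epilogue: pop r0=0xa2, sp=0xd3
prologue pushed ['r0', 'r2', 'r3'] at ['0xd2', '0xd1', '0xd0']

MEM = 0x91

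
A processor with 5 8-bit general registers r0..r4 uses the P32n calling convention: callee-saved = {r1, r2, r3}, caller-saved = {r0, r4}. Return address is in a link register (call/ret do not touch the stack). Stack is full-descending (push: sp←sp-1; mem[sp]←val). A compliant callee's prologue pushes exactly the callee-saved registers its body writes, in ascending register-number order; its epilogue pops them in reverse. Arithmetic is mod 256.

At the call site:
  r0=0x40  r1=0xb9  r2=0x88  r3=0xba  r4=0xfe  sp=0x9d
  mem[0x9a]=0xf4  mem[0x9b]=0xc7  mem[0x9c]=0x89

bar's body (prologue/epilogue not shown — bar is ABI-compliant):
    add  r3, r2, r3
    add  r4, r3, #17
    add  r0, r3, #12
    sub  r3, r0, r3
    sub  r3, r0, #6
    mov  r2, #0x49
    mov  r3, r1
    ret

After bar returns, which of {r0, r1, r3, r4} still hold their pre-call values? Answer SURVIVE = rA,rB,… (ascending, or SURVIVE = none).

SURVIVE = r1,r3

prologue: push r2 -> mem[0x9c]=0x88, sp=0x9c
prologue: push r3 -> mem[0x9b]=0xba, sp=0x9b
body[0] add  r3, r2, r3 -> r3=0x42
body[1] add  r4, r3, #17 -> r4=0x53
body[2] add  r0, r3, #12 -> r0=0x4e
body[3] sub  r3, r0, r3 -> r3=0x0c
body[4] sub  r3, r0, #6 -> r3=0x48
body[5] mov  r2, #0x49 -> r2=0x49
body[6] mov  r3, r1 -> r3=0xb9
epilogue: pop r3=0xba, sp=0x9c
epilogue: pop r2=0x88, sp=0x9d
r0: caller-saved, written=True
r1: callee-saved, written=False
r3: callee-saved, written=True
r4: caller-saved, written=True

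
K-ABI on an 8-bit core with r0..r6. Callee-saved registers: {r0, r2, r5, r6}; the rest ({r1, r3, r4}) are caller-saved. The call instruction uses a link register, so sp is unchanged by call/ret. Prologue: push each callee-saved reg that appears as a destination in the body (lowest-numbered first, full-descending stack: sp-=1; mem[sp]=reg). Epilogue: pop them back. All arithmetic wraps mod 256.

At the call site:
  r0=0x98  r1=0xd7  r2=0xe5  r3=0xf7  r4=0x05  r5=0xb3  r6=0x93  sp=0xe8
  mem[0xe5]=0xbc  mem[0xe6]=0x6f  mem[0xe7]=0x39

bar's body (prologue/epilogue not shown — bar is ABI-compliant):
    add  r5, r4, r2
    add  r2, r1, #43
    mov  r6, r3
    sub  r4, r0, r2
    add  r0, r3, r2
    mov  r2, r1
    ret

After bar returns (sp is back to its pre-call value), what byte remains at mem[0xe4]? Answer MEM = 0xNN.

prologue: push r0 → mem[0xe7]=0x98, sp=0xe7
prologue: push r2 → mem[0xe6]=0xe5, sp=0xe6
prologue: push r5 → mem[0xe5]=0xb3, sp=0xe5
prologue: push r6 → mem[0xe4]=0x93, sp=0xe4
body[0] add  r5, r4, r2 → r5=0xea
body[1] add  r2, r1, #43 → r2=0x02
body[2] mov  r6, r3 → r6=0xf7
body[3] sub  r4, r0, r2 → r4=0x96
body[4] add  r0, r3, r2 → r0=0xf9
body[5] mov  r2, r1 → r2=0xd7
epilogue: pop r6=0x93, sp=0xe5
epilogue: pop r5=0xb3, sp=0xe6
epilogue: pop r2=0xe5, sp=0xe7
epilogue: pop r0=0x98, sp=0xe8
prologue pushed ['r0', 'r2', 'r5', 'r6'] at ['0xe7', '0xe6', '0xe5', '0xe4']

MEM = 0x93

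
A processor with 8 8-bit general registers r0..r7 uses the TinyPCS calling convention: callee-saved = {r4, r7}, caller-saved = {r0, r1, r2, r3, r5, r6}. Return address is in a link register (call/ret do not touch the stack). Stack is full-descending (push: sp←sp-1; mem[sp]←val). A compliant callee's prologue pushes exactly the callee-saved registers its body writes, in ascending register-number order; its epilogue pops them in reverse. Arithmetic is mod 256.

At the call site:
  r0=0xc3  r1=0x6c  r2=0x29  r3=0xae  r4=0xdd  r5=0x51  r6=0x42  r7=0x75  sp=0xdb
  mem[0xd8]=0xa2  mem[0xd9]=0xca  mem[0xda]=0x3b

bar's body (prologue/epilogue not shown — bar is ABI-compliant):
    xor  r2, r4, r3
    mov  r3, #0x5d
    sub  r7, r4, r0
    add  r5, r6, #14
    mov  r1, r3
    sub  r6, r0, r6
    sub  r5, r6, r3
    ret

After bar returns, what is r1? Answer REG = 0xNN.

REG = 0x5d

prologue: push r7 → mem[0xda]=0x75, sp=0xda
body[0] xor  r2, r4, r3 → r2=0x73
body[1] mov  r3, #0x5d → r3=0x5d
body[2] sub  r7, r4, r0 → r7=0x1a
body[3] add  r5, r6, #14 → r5=0x50
body[4] mov  r1, r3 → r1=0x5d
body[5] sub  r6, r0, r6 → r6=0x81
body[6] sub  r5, r6, r3 → r5=0x24
epilogue: pop r7=0x75, sp=0xdb
r1 is caller-saved → body value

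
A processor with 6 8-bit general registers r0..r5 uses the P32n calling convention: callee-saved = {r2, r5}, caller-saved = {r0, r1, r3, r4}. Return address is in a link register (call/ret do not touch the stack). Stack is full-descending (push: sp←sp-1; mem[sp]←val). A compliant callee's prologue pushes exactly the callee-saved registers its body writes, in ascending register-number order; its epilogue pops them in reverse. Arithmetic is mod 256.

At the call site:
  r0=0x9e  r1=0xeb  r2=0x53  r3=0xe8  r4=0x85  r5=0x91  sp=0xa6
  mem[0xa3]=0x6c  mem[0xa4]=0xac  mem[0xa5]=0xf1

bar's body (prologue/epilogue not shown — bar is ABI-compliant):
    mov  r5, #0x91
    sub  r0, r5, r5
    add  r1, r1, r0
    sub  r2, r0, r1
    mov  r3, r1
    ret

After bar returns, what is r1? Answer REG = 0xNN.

REG = 0xeb

prologue: push r2 -> mem[0xa5]=0x53, sp=0xa5
prologue: push r5 -> mem[0xa4]=0x91, sp=0xa4
body[0] mov  r5, #0x91 -> r5=0x91
body[1] sub  r0, r5, r5 -> r0=0x00
body[2] add  r1, r1, r0 -> r1=0xeb
body[3] sub  r2, r0, r1 -> r2=0x15
body[4] mov  r3, r1 -> r3=0xeb
epilogue: pop r5=0x91, sp=0xa5
epilogue: pop r2=0x53, sp=0xa6
r1 is caller-saved -> body value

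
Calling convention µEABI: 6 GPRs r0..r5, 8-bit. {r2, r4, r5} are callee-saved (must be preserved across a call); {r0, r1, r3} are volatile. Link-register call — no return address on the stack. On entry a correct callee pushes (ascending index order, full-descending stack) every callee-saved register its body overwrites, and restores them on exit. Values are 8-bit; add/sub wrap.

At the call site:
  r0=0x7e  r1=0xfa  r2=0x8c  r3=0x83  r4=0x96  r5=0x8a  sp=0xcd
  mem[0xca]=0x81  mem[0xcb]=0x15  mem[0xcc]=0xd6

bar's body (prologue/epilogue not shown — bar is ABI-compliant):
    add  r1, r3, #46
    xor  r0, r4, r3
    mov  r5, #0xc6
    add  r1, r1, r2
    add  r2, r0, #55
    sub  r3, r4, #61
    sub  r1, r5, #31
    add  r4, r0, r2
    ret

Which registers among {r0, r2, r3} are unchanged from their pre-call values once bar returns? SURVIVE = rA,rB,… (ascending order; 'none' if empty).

prologue: push r2 -> mem[0xcc]=0x8c, sp=0xcc
prologue: push r4 -> mem[0xcb]=0x96, sp=0xcb
prologue: push r5 -> mem[0xca]=0x8a, sp=0xca
body[0] add  r1, r3, #46 -> r1=0xb1
body[1] xor  r0, r4, r3 -> r0=0x15
body[2] mov  r5, #0xc6 -> r5=0xc6
body[3] add  r1, r1, r2 -> r1=0x3d
body[4] add  r2, r0, #55 -> r2=0x4c
body[5] sub  r3, r4, #61 -> r3=0x59
body[6] sub  r1, r5, #31 -> r1=0xa7
body[7] add  r4, r0, r2 -> r4=0x61
epilogue: pop r5=0x8a, sp=0xcb
epilogue: pop r4=0x96, sp=0xcc
epilogue: pop r2=0x8c, sp=0xcd
r0: caller-saved, written=True
r2: callee-saved, written=True
r3: caller-saved, written=True

SURVIVE = r2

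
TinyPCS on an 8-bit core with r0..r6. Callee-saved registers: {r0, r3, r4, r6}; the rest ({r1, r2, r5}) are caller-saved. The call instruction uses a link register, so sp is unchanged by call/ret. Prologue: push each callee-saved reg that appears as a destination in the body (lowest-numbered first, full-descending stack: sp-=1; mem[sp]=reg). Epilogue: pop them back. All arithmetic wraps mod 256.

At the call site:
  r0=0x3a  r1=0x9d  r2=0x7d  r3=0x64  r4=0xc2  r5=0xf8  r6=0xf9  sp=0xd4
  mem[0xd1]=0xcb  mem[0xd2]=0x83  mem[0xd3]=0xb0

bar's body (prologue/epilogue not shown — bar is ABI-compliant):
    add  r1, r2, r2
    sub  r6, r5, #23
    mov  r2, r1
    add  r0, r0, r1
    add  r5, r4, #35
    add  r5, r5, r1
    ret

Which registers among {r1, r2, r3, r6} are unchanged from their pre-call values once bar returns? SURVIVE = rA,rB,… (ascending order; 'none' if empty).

prologue: push r0 → mem[0xd3]=0x3a, sp=0xd3
prologue: push r6 → mem[0xd2]=0xf9, sp=0xd2
body[0] add  r1, r2, r2 → r1=0xfa
body[1] sub  r6, r5, #23 → r6=0xe1
body[2] mov  r2, r1 → r2=0xfa
body[3] add  r0, r0, r1 → r0=0x34
body[4] add  r5, r4, #35 → r5=0xe5
body[5] add  r5, r5, r1 → r5=0xdf
epilogue: pop r6=0xf9, sp=0xd3
epilogue: pop r0=0x3a, sp=0xd4
r1: caller-saved, written=True
r2: caller-saved, written=True
r3: callee-saved, written=False
r6: callee-saved, written=True

SURVIVE = r3,r6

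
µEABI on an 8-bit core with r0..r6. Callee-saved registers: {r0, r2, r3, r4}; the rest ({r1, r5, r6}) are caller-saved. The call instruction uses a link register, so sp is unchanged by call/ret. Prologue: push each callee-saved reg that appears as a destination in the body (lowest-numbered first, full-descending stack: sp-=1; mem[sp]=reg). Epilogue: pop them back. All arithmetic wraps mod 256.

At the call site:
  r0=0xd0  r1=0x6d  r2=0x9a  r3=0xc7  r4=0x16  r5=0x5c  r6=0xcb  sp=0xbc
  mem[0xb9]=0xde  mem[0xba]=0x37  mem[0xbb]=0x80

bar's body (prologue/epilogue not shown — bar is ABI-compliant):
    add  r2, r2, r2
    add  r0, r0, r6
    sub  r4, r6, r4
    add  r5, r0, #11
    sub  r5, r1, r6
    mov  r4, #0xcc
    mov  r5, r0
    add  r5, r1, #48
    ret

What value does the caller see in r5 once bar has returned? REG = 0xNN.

prologue: push r0 -> mem[0xbb]=0xd0, sp=0xbb
prologue: push r2 -> mem[0xba]=0x9a, sp=0xba
prologue: push r4 -> mem[0xb9]=0x16, sp=0xb9
body[0] add  r2, r2, r2 -> r2=0x34
body[1] add  r0, r0, r6 -> r0=0x9b
body[2] sub  r4, r6, r4 -> r4=0xb5
body[3] add  r5, r0, #11 -> r5=0xa6
body[4] sub  r5, r1, r6 -> r5=0xa2
body[5] mov  r4, #0xcc -> r4=0xcc
body[6] mov  r5, r0 -> r5=0x9b
body[7] add  r5, r1, #48 -> r5=0x9d
epilogue: pop r4=0x16, sp=0xba
epilogue: pop r2=0x9a, sp=0xbb
epilogue: pop r0=0xd0, sp=0xbc
r5 is caller-saved -> body value

REG = 0x9d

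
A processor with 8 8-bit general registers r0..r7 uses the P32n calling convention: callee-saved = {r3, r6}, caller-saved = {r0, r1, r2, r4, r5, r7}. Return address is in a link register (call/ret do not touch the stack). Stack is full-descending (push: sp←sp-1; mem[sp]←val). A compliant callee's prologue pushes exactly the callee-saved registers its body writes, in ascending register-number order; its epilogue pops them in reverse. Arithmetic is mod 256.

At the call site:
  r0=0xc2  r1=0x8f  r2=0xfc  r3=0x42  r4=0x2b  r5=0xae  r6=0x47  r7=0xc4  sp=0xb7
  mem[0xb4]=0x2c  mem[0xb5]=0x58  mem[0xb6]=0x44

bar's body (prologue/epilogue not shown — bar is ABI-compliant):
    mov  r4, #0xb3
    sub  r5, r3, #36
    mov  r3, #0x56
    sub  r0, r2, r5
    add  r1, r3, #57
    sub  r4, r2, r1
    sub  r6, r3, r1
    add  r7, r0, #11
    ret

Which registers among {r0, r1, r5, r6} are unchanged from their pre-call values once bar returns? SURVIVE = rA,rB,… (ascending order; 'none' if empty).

SURVIVE = r1,r6

prologue: push r3 -> mem[0xb6]=0x42, sp=0xb6
prologue: push r6 -> mem[0xb5]=0x47, sp=0xb5
body[0] mov  r4, #0xb3 -> r4=0xb3
body[1] sub  r5, r3, #36 -> r5=0x1e
body[2] mov  r3, #0x56 -> r3=0x56
body[3] sub  r0, r2, r5 -> r0=0xde
body[4] add  r1, r3, #57 -> r1=0x8f
body[5] sub  r4, r2, r1 -> r4=0x6d
body[6] sub  r6, r3, r1 -> r6=0xc7
body[7] add  r7, r0, #11 -> r7=0xe9
epilogue: pop r6=0x47, sp=0xb6
epilogue: pop r3=0x42, sp=0xb7
r0: caller-saved, written=True
r1: caller-saved, written=True
r5: caller-saved, written=True
r6: callee-saved, written=True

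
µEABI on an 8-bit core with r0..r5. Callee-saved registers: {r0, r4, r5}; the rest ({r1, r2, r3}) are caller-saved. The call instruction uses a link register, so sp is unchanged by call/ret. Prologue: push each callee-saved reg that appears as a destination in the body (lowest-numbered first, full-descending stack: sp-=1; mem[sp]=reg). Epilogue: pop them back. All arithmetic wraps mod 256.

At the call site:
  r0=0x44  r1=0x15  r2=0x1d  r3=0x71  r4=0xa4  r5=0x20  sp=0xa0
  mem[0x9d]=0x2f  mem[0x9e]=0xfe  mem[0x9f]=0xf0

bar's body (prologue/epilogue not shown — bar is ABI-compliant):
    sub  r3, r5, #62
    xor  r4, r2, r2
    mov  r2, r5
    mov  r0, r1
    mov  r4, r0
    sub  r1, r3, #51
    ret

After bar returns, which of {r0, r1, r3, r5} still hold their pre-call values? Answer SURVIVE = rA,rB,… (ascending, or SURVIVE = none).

SURVIVE = r0,r5

prologue: push r0 -> mem[0x9f]=0x44, sp=0x9f
prologue: push r4 -> mem[0x9e]=0xa4, sp=0x9e
body[0] sub  r3, r5, #62 -> r3=0xe2
body[1] xor  r4, r2, r2 -> r4=0x00
body[2] mov  r2, r5 -> r2=0x20
body[3] mov  r0, r1 -> r0=0x15
body[4] mov  r4, r0 -> r4=0x15
body[5] sub  r1, r3, #51 -> r1=0xaf
epilogue: pop r4=0xa4, sp=0x9f
epilogue: pop r0=0x44, sp=0xa0
r0: callee-saved, written=True
r1: caller-saved, written=True
r3: caller-saved, written=True
r5: callee-saved, written=False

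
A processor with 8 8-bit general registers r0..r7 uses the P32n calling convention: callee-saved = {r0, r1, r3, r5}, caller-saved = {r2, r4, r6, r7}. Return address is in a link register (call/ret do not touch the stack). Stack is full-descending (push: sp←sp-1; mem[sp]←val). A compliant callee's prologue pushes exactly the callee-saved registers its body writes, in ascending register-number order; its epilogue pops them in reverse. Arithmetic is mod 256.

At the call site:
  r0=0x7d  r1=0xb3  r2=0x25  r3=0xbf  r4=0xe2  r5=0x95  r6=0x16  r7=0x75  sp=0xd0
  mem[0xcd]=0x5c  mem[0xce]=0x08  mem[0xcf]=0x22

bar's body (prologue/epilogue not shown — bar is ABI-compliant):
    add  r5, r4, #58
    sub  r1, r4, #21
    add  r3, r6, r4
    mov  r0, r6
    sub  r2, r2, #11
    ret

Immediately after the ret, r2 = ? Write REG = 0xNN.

REG = 0x1a

prologue: push r0 → mem[0xcf]=0x7d, sp=0xcf
prologue: push r1 → mem[0xce]=0xb3, sp=0xce
prologue: push r3 → mem[0xcd]=0xbf, sp=0xcd
prologue: push r5 → mem[0xcc]=0x95, sp=0xcc
body[0] add  r5, r4, #58 → r5=0x1c
body[1] sub  r1, r4, #21 → r1=0xcd
body[2] add  r3, r6, r4 → r3=0xf8
body[3] mov  r0, r6 → r0=0x16
body[4] sub  r2, r2, #11 → r2=0x1a
epilogue: pop r5=0x95, sp=0xcd
epilogue: pop r3=0xbf, sp=0xce
epilogue: pop r1=0xb3, sp=0xcf
epilogue: pop r0=0x7d, sp=0xd0
r2 is caller-saved → body value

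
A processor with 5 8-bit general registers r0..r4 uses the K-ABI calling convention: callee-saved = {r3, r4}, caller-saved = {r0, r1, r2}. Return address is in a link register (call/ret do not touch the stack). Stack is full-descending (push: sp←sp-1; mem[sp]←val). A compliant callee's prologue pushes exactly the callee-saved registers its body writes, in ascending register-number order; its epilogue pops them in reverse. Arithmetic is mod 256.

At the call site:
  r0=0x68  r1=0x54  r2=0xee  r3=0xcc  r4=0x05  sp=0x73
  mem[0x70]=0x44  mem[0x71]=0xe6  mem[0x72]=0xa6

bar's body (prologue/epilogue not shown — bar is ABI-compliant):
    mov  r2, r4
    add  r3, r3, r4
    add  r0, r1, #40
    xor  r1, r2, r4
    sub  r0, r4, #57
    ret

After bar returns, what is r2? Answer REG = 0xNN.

REG = 0x05

prologue: push r3 -> mem[0x72]=0xcc, sp=0x72
body[0] mov  r2, r4 -> r2=0x05
body[1] add  r3, r3, r4 -> r3=0xd1
body[2] add  r0, r1, #40 -> r0=0x7c
body[3] xor  r1, r2, r4 -> r1=0x00
body[4] sub  r0, r4, #57 -> r0=0xcc
epilogue: pop r3=0xcc, sp=0x73
r2 is caller-saved -> body value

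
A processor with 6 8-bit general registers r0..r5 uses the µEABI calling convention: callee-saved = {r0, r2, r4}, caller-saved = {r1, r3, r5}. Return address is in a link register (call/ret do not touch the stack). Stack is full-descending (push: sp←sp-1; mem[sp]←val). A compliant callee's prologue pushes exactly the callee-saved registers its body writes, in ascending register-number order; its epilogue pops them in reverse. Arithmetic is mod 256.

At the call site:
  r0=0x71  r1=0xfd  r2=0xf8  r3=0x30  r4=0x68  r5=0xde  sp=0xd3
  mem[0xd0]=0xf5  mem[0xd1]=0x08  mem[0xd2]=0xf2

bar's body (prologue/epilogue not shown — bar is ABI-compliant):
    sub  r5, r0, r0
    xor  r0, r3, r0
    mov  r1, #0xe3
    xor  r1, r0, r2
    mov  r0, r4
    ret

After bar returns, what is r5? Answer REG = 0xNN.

REG = 0x00

prologue: push r0 → mem[0xd2]=0x71, sp=0xd2
body[0] sub  r5, r0, r0 → r5=0x00
body[1] xor  r0, r3, r0 → r0=0x41
body[2] mov  r1, #0xe3 → r1=0xe3
body[3] xor  r1, r0, r2 → r1=0xb9
body[4] mov  r0, r4 → r0=0x68
epilogue: pop r0=0x71, sp=0xd3
r5 is caller-saved → body value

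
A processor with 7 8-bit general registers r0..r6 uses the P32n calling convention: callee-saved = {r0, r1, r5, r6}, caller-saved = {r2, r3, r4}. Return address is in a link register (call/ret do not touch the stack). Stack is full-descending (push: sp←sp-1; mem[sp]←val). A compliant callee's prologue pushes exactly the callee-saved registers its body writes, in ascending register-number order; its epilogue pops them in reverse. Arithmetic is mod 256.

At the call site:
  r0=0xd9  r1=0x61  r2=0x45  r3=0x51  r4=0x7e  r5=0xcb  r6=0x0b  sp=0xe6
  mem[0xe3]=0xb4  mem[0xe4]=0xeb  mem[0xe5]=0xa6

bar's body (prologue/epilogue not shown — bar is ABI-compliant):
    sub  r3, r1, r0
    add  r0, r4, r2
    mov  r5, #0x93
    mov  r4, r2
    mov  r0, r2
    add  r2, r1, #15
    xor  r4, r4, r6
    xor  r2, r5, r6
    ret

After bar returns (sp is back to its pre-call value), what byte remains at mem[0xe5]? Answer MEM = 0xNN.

MEM = 0xd9

prologue: push r0 -> mem[0xe5]=0xd9, sp=0xe5
prologue: push r5 -> mem[0xe4]=0xcb, sp=0xe4
body[0] sub  r3, r1, r0 -> r3=0x88
body[1] add  r0, r4, r2 -> r0=0xc3
body[2] mov  r5, #0x93 -> r5=0x93
body[3] mov  r4, r2 -> r4=0x45
body[4] mov  r0, r2 -> r0=0x45
body[5] add  r2, r1, #15 -> r2=0x70
body[6] xor  r4, r4, r6 -> r4=0x4e
body[7] xor  r2, r5, r6 -> r2=0x98
epilogue: pop r5=0xcb, sp=0xe5
epilogue: pop r0=0xd9, sp=0xe6
prologue pushed ['r0', 'r5'] at ['0xe5', '0xe4']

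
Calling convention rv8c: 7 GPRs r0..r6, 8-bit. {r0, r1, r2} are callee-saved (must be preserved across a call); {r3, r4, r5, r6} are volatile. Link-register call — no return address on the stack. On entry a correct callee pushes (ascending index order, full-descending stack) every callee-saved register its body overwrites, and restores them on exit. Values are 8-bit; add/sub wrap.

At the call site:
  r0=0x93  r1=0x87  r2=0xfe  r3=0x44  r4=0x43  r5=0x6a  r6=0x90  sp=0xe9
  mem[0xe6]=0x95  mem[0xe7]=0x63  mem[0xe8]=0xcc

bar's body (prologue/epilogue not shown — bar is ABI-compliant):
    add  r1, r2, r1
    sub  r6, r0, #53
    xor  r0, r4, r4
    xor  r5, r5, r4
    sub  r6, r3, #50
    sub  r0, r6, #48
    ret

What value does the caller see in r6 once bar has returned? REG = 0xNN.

prologue: push r0 -> mem[0xe8]=0x93, sp=0xe8
prologue: push r1 -> mem[0xe7]=0x87, sp=0xe7
body[0] add  r1, r2, r1 -> r1=0x85
body[1] sub  r6, r0, #53 -> r6=0x5e
body[2] xor  r0, r4, r4 -> r0=0x00
body[3] xor  r5, r5, r4 -> r5=0x29
body[4] sub  r6, r3, #50 -> r6=0x12
body[5] sub  r0, r6, #48 -> r0=0xe2
epilogue: pop r1=0x87, sp=0xe8
epilogue: pop r0=0x93, sp=0xe9
r6 is caller-saved -> body value

REG = 0x12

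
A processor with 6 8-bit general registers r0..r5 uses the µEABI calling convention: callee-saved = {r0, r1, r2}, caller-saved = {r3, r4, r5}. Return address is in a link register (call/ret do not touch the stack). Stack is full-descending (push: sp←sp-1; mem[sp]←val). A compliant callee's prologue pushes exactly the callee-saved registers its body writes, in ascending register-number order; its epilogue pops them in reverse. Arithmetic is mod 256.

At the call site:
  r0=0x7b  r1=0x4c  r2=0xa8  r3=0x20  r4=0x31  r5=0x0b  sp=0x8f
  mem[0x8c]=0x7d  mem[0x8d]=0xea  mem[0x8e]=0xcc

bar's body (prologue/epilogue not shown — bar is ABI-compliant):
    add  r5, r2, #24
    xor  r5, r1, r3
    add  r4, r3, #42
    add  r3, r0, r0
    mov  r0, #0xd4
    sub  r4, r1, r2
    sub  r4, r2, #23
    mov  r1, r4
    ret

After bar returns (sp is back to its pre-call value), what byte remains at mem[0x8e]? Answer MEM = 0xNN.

MEM = 0x7b

prologue: push r0 → mem[0x8e]=0x7b, sp=0x8e
prologue: push r1 → mem[0x8d]=0x4c, sp=0x8d
body[0] add  r5, r2, #24 → r5=0xc0
body[1] xor  r5, r1, r3 → r5=0x6c
body[2] add  r4, r3, #42 → r4=0x4a
body[3] add  r3, r0, r0 → r3=0xf6
body[4] mov  r0, #0xd4 → r0=0xd4
body[5] sub  r4, r1, r2 → r4=0xa4
body[6] sub  r4, r2, #23 → r4=0x91
body[7] mov  r1, r4 → r1=0x91
epilogue: pop r1=0x4c, sp=0x8e
epilogue: pop r0=0x7b, sp=0x8f
prologue pushed ['r0', 'r1'] at ['0x8e', '0x8d']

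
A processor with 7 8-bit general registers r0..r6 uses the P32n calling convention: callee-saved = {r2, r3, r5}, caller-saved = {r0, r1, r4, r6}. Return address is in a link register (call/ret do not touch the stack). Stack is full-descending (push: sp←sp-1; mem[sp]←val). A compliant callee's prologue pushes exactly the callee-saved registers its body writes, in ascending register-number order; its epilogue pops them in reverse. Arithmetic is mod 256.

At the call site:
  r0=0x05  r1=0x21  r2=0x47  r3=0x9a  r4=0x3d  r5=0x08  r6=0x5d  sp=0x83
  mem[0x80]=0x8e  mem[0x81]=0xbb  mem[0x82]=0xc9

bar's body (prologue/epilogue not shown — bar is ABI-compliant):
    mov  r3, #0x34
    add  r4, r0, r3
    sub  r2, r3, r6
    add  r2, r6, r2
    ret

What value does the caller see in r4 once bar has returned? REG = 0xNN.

prologue: push r2 → mem[0x82]=0x47, sp=0x82
prologue: push r3 → mem[0x81]=0x9a, sp=0x81
body[0] mov  r3, #0x34 → r3=0x34
body[1] add  r4, r0, r3 → r4=0x39
body[2] sub  r2, r3, r6 → r2=0xd7
body[3] add  r2, r6, r2 → r2=0x34
epilogue: pop r3=0x9a, sp=0x82
epilogue: pop r2=0x47, sp=0x83
r4 is caller-saved → body value

REG = 0x39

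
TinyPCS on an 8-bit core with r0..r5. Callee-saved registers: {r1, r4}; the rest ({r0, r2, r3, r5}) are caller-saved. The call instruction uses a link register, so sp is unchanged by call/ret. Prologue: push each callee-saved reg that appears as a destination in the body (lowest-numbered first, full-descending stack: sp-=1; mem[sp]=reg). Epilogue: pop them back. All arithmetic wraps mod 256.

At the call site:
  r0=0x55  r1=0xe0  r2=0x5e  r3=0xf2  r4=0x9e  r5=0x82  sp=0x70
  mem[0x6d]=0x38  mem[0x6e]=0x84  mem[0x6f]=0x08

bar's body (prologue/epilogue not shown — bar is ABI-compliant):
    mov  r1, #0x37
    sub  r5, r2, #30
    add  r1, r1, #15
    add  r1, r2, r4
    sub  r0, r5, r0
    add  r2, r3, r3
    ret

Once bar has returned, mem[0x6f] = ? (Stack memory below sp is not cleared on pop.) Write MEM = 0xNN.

MEM = 0xe0

prologue: push r1 → mem[0x6f]=0xe0, sp=0x6f
body[0] mov  r1, #0x37 → r1=0x37
body[1] sub  r5, r2, #30 → r5=0x40
body[2] add  r1, r1, #15 → r1=0x46
body[3] add  r1, r2, r4 → r1=0xfc
body[4] sub  r0, r5, r0 → r0=0xeb
body[5] add  r2, r3, r3 → r2=0xe4
epilogue: pop r1=0xe0, sp=0x70
prologue pushed ['r1'] at ['0x6f']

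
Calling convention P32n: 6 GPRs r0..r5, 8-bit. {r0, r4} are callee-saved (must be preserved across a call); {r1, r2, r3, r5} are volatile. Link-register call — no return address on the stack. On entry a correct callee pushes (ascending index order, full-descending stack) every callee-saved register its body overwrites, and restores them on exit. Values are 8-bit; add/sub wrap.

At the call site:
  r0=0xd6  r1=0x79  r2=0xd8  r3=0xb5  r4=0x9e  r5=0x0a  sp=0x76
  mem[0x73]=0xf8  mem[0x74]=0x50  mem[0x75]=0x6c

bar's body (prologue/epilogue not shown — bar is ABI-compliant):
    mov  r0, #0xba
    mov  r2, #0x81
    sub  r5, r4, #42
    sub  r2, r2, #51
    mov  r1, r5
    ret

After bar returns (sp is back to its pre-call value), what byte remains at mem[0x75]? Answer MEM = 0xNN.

prologue: push r0 -> mem[0x75]=0xd6, sp=0x75
body[0] mov  r0, #0xba -> r0=0xba
body[1] mov  r2, #0x81 -> r2=0x81
body[2] sub  r5, r4, #42 -> r5=0x74
body[3] sub  r2, r2, #51 -> r2=0x4e
body[4] mov  r1, r5 -> r1=0x74
epilogue: pop r0=0xd6, sp=0x76
prologue pushed ['r0'] at ['0x75']

MEM = 0xd6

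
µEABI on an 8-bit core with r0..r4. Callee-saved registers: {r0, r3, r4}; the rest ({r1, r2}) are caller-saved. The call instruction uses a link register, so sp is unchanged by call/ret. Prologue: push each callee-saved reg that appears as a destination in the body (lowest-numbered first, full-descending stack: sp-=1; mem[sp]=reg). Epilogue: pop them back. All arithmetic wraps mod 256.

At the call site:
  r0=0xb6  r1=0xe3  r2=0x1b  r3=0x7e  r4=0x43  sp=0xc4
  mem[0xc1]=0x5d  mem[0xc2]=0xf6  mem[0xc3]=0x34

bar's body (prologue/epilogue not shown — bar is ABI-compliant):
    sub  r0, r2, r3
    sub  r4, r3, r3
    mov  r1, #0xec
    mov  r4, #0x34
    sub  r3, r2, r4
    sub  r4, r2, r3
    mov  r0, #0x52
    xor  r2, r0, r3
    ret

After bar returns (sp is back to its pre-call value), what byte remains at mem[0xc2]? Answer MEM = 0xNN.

prologue: push r0 → mem[0xc3]=0xb6, sp=0xc3
prologue: push r3 → mem[0xc2]=0x7e, sp=0xc2
prologue: push r4 → mem[0xc1]=0x43, sp=0xc1
body[0] sub  r0, r2, r3 → r0=0x9d
body[1] sub  r4, r3, r3 → r4=0x00
body[2] mov  r1, #0xec → r1=0xec
body[3] mov  r4, #0x34 → r4=0x34
body[4] sub  r3, r2, r4 → r3=0xe7
body[5] sub  r4, r2, r3 → r4=0x34
body[6] mov  r0, #0x52 → r0=0x52
body[7] xor  r2, r0, r3 → r2=0xb5
epilogue: pop r4=0x43, sp=0xc2
epilogue: pop r3=0x7e, sp=0xc3
epilogue: pop r0=0xb6, sp=0xc4
prologue pushed ['r0', 'r3', 'r4'] at ['0xc3', '0xc2', '0xc1']

MEM = 0x7e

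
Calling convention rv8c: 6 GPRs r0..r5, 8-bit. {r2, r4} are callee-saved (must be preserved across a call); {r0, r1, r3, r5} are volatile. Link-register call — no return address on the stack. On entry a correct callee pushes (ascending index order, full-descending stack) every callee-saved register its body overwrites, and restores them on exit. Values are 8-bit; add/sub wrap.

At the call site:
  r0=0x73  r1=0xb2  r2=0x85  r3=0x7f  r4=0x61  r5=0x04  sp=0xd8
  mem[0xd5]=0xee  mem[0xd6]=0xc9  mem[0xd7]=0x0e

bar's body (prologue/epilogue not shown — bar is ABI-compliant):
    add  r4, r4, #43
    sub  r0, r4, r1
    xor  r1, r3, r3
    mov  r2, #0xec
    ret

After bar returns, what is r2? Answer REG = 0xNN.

REG = 0x85

prologue: push r2 -> mem[0xd7]=0x85, sp=0xd7
prologue: push r4 -> mem[0xd6]=0x61, sp=0xd6
body[0] add  r4, r4, #43 -> r4=0x8c
body[1] sub  r0, r4, r1 -> r0=0xda
body[2] xor  r1, r3, r3 -> r1=0x00
body[3] mov  r2, #0xec -> r2=0xec
epilogue: pop r4=0x61, sp=0xd7
epilogue: pop r2=0x85, sp=0xd8
r2 is callee-saved -> restored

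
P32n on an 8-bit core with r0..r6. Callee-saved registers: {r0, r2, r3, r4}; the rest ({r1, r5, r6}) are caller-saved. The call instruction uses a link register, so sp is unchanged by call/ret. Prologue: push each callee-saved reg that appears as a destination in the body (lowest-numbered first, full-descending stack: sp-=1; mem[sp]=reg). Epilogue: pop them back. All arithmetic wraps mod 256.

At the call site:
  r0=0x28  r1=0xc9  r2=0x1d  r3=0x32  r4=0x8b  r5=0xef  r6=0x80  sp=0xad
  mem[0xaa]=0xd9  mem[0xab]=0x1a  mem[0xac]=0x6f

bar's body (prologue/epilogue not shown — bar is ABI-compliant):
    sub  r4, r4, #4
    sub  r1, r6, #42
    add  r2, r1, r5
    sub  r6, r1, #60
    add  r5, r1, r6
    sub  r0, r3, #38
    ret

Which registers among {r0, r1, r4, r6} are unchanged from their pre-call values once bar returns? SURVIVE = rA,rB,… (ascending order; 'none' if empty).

prologue: push r0 -> mem[0xac]=0x28, sp=0xac
prologue: push r2 -> mem[0xab]=0x1d, sp=0xab
prologue: push r4 -> mem[0xaa]=0x8b, sp=0xaa
body[0] sub  r4, r4, #4 -> r4=0x87
body[1] sub  r1, r6, #42 -> r1=0x56
body[2] add  r2, r1, r5 -> r2=0x45
body[3] sub  r6, r1, #60 -> r6=0x1a
body[4] add  r5, r1, r6 -> r5=0x70
body[5] sub  r0, r3, #38 -> r0=0x0c
epilogue: pop r4=0x8b, sp=0xab
epilogue: pop r2=0x1d, sp=0xac
epilogue: pop r0=0x28, sp=0xad
r0: callee-saved, written=True
r1: caller-saved, written=True
r4: callee-saved, written=True
r6: caller-saved, written=True

SURVIVE = r0,r4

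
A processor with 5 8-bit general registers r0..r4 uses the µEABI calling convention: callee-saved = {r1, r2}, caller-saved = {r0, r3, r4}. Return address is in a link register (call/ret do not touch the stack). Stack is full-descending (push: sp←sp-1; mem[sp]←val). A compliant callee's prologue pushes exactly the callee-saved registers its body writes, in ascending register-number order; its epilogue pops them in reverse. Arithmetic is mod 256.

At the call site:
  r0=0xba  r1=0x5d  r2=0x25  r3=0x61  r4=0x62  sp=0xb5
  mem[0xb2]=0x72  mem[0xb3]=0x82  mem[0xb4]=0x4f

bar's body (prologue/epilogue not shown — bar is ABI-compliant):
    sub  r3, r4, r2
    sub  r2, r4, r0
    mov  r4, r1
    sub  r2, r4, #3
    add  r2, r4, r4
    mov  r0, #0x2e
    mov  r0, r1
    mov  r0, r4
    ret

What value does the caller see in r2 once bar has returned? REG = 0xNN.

prologue: push r2 → mem[0xb4]=0x25, sp=0xb4
body[0] sub  r3, r4, r2 → r3=0x3d
body[1] sub  r2, r4, r0 → r2=0xa8
body[2] mov  r4, r1 → r4=0x5d
body[3] sub  r2, r4, #3 → r2=0x5a
body[4] add  r2, r4, r4 → r2=0xba
body[5] mov  r0, #0x2e → r0=0x2e
body[6] mov  r0, r1 → r0=0x5d
body[7] mov  r0, r4 → r0=0x5d
epilogue: pop r2=0x25, sp=0xb5
r2 is callee-saved → restored

REG = 0x25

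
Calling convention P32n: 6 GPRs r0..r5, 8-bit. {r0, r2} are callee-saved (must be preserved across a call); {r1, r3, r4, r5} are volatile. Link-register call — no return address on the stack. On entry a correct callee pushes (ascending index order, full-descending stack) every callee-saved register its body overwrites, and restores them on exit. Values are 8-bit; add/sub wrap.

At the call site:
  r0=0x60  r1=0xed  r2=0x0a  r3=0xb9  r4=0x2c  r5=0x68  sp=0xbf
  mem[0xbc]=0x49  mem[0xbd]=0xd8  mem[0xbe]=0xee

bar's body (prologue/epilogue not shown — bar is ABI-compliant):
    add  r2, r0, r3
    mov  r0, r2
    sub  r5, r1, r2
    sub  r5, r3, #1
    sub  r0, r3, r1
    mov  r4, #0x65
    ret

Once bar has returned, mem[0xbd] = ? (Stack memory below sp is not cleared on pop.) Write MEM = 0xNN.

MEM = 0x0a

prologue: push r0 -> mem[0xbe]=0x60, sp=0xbe
prologue: push r2 -> mem[0xbd]=0x0a, sp=0xbd
body[0] add  r2, r0, r3 -> r2=0x19
body[1] mov  r0, r2 -> r0=0x19
body[2] sub  r5, r1, r2 -> r5=0xd4
body[3] sub  r5, r3, #1 -> r5=0xb8
body[4] sub  r0, r3, r1 -> r0=0xcc
body[5] mov  r4, #0x65 -> r4=0x65
epilogue: pop r2=0x0a, sp=0xbe
epilogue: pop r0=0x60, sp=0xbf
prologue pushed ['r0', 'r2'] at ['0xbe', '0xbd']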